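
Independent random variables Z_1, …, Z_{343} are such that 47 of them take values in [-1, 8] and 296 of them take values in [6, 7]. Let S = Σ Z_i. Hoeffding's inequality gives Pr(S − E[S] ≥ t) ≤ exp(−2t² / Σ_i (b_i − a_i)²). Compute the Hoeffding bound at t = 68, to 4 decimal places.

Σ(b_i − a_i)² = 47·9² + 296·1² = 4103.
Exponent = 2·68² / 4103 = 2.25396.
Bound = exp(−2.25396) = 0.10498.

0.1050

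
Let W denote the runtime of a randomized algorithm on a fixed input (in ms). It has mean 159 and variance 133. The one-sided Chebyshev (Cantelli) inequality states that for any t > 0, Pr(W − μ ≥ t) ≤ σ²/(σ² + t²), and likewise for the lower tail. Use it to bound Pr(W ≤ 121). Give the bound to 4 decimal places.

Here σ² = 133 and t = 38, so σ² + t² = 1577.
Cantelli's bound: 133/1577 = 0.0843.

0.0843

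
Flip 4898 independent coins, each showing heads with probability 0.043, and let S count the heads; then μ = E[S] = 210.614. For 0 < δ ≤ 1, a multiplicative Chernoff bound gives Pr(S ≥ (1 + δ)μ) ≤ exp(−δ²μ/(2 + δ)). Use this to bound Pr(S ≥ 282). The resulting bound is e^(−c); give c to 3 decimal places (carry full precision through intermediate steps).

Write 282 = (1 + δ)μ, so δ = 282/210.614 − 1 = 0.3389423…
Then the exponent is δ²μ/(2 + δ) = (282 − μ)² / (μ·(2 + δ)) = 10.344734.

10.345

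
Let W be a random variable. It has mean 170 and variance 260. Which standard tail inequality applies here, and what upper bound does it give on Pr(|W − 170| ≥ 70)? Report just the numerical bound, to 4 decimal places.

Mean and variance are known, so Chebyshev's inequality applies.
Chebyshev: Pr(|W − μ| ≥ t) ≤ Var(W)/t².
Bound = 260 / 4900 = 0.0531.

0.0531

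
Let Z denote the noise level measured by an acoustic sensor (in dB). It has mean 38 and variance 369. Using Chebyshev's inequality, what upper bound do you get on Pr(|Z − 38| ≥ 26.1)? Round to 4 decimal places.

0.5417

Chebyshev: Pr(|Z − μ| ≥ t) ≤ Var(Z)/t².
Bound = 369 / 681.21 = 0.5417.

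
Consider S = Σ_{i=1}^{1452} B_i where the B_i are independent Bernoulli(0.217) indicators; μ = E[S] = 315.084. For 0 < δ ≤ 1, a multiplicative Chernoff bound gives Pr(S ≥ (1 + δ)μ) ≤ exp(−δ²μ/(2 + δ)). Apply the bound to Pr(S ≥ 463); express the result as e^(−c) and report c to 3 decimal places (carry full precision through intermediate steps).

Write 463 = (1 + δ)μ, so δ = 463/315.084 − 1 = 0.4694494…
Then the exponent is δ²μ/(2 + δ) = (463 − μ)² / (μ·(2 + δ)) = 28.119256.

28.119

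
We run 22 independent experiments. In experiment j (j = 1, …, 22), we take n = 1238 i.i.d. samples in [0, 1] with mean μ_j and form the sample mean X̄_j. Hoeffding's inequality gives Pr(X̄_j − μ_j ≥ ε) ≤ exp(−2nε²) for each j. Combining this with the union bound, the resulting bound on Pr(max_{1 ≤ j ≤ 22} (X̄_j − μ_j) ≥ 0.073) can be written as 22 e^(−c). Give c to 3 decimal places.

13.195

Union bound over the 22 events: Pr(max_{1 ≤ j ≤ 22} (X̄_j − μ_j) ≥ 0.073) ≤ 22·exp(−2nε²) = 22 exp(−2·1238·0.073²).
So c = 2·1238·0.073² = 13.1946.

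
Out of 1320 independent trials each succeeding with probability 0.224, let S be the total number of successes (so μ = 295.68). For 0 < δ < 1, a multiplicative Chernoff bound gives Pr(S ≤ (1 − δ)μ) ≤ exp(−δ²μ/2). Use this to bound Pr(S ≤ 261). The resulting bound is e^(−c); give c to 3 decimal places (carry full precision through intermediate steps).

Write 261 = (1 − δ)μ, so δ = 1 − 261/295.68 = 0.117289…
Then the exponent is δ²μ/2 = (μ − 261)²/(2μ) = 2.033791.

2.034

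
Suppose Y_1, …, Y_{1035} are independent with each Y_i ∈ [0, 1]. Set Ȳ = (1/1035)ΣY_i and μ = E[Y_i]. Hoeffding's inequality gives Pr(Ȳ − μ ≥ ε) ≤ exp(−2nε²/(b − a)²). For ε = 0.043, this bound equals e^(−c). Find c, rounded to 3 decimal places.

c = 2nε²/(b − a)² = 2·1035·0.043² / 1² = 3.8274.

3.827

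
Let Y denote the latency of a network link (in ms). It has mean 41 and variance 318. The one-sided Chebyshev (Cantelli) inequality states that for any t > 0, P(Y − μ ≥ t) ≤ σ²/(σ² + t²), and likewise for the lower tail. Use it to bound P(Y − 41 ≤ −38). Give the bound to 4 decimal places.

Here σ² = 318 and t = 38, so σ² + t² = 1762.
Cantelli's bound: 318/1762 = 0.1805.

0.1805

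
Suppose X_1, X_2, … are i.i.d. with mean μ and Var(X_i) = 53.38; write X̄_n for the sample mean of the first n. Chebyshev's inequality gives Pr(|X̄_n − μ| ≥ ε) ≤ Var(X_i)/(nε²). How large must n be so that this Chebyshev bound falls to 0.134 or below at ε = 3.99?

26

Require 53.38/(n·3.99²) ≤ 0.134, i.e. n ≥ 53.38/(0.134·3.99²) = 25.022.
The smallest integer n is 26.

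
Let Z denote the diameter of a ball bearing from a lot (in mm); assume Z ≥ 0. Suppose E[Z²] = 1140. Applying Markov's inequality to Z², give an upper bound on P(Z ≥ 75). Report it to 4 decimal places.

0.2027

Since Z ≥ 0, the event {Z ≥ 75} is the same as {Z² ≥ 5625}.
Markov's inequality applied to Z² gives P(Z² ≥ 5625) ≤ E[Z²]/5625 = 1140/5625 = 0.2027.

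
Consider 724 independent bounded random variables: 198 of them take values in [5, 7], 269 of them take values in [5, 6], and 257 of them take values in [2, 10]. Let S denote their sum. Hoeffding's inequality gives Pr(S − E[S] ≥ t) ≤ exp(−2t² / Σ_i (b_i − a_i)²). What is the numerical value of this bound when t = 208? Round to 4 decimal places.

0.0071

Σ(b_i − a_i)² = 198·2² + 269·1² + 257·8² = 17509.
Exponent = 2·208² / 17509 = 4.94192.
Bound = exp(−4.94192) = 0.00714.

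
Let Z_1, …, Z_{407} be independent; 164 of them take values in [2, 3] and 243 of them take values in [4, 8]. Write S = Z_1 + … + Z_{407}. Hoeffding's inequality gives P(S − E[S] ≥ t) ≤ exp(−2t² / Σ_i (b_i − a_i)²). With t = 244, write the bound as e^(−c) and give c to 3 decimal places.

Σ(b_i − a_i)² = 164·1² + 243·4² = 4052.
c = 2t² / 4052 = 2·244² / 4052 = 29.3860.

29.386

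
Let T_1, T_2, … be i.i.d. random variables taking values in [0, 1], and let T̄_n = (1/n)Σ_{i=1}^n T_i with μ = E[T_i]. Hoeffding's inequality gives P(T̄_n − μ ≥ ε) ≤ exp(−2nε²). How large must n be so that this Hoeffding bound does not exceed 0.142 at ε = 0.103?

Require exp(−2nε²) ≤ 0.142, i.e. 2nε² ≥ ln(1/0.142) = 1.951928.
So n ≥ 1.951928 / (2·0.103²) = 91.994.
The smallest integer n is 92.

92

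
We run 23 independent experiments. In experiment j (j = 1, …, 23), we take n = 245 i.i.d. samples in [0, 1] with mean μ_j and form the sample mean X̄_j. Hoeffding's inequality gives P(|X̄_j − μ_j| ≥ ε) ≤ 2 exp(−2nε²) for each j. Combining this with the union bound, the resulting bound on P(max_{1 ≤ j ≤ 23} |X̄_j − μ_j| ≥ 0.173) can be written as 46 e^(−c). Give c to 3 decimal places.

14.665

Union bound over the 23 events: P(max_{1 ≤ j ≤ 23} |X̄_j − μ_j| ≥ 0.173) ≤ 23·2·exp(−2nε²) = 46 exp(−2·245·0.173²).
So c = 2·245·0.173² = 14.6652.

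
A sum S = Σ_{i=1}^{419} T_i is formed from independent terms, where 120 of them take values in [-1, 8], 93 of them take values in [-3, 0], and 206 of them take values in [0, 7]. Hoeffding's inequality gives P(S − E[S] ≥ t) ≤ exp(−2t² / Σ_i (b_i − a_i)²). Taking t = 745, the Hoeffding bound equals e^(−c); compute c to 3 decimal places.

53.753

Σ(b_i − a_i)² = 120·9² + 93·3² + 206·7² = 20651.
c = 2t² / 20651 = 2·745² / 20651 = 53.7528.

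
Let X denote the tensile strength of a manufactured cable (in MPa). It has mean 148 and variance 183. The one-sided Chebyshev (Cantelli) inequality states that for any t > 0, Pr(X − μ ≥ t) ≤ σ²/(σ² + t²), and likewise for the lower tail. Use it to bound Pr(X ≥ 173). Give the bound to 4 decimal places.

0.2265

Here σ² = 183 and t = 25, so σ² + t² = 808.
Cantelli's bound: 183/808 = 0.2265.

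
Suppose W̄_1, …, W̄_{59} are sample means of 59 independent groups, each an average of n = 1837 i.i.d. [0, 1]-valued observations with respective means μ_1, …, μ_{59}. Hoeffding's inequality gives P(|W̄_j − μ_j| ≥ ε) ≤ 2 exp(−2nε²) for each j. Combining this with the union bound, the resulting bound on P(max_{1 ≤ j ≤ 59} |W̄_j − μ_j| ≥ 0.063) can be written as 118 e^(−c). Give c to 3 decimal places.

14.582

Union bound over the 59 events: P(max_{1 ≤ j ≤ 59} |W̄_j − μ_j| ≥ 0.063) ≤ 59·2·exp(−2nε²) = 118 exp(−2·1837·0.063²).
So c = 2·1837·0.063² = 14.5821.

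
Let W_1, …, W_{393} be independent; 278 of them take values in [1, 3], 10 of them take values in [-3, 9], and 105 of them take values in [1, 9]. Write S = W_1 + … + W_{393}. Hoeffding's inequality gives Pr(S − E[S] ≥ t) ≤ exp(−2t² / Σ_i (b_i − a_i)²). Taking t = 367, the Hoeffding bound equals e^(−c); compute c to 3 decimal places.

Σ(b_i − a_i)² = 278·2² + 10·12² + 105·8² = 9272.
c = 2t² / 9272 = 2·367² / 9272 = 29.0528.

29.053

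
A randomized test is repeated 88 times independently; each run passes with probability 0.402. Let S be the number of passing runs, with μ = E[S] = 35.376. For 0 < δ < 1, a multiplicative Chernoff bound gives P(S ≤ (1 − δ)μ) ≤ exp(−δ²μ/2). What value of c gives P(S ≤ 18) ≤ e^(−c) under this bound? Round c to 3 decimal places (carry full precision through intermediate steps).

4.267

Write 18 = (1 − δ)μ, so δ = 1 − 18/35.376 = 0.4911805…
Then the exponent is δ²μ/2 = (μ − 18)²/(2μ) = 4.267376.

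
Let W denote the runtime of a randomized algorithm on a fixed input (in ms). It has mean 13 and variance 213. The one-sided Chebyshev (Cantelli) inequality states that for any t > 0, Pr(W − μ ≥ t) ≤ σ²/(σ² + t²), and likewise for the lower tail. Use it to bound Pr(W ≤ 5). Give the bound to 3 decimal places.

Here σ² = 213 and t = 8, so σ² + t² = 277.
Cantelli's bound: 213/277 = 0.7690.

0.769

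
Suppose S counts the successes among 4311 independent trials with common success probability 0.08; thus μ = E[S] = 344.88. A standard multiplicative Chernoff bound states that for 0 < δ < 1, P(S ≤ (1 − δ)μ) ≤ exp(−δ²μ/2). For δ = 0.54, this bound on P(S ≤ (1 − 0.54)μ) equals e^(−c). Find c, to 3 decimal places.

50.284

c = δ²μ/2 = 0.54²·344.88/2 = 50.2835.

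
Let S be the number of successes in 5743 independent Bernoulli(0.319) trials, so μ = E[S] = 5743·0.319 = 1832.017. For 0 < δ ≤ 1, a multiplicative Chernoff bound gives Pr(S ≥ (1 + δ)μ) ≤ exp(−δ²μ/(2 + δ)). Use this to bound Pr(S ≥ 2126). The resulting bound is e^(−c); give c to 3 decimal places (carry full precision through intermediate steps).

21.836

Write 2126 = (1 + δ)μ, so δ = 2126/1832.017 − 1 = 0.1604696…
Then the exponent is δ²μ/(2 + δ) = (2126 − μ)² / (μ·(2 + δ)) = 21.835683.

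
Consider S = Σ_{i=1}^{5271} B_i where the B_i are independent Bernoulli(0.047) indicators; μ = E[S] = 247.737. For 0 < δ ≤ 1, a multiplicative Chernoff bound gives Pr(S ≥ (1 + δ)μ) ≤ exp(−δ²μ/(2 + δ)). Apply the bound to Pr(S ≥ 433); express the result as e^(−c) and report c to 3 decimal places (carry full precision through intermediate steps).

Write 433 = (1 + δ)μ, so δ = 433/247.737 − 1 = 0.7478213…
Then the exponent is δ²μ/(2 + δ) = (433 − μ)² / (μ·(2 + δ)) = 50.419441.

50.419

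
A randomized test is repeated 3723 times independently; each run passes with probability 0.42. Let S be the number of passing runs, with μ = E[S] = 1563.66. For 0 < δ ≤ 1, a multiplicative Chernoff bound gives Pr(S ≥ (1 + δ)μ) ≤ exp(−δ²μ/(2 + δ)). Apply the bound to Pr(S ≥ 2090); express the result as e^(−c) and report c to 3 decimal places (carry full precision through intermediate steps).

75.824

Write 2090 = (1 + δ)μ, so δ = 2090/1563.66 − 1 = 0.3366077…
Then the exponent is δ²μ/(2 + δ) = (2090 − μ)² / (μ·(2 + δ)) = 75.823639.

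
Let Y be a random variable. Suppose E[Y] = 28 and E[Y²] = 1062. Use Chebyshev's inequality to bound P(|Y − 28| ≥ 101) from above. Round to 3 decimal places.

Var(Y) = E[Y²] − (E[Y])² = 1062 − 784 = 278.
Chebyshev's inequality: P(|Y − μ| ≥ t) ≤ Var(Y)/t² = 278/10201 = 0.0273.

0.027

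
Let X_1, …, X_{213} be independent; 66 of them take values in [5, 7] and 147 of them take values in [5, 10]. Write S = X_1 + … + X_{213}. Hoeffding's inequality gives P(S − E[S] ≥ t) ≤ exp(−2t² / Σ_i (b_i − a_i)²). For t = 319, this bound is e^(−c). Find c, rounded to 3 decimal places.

51.668

Σ(b_i − a_i)² = 66·2² + 147·5² = 3939.
c = 2t² / 3939 = 2·319² / 3939 = 51.6684.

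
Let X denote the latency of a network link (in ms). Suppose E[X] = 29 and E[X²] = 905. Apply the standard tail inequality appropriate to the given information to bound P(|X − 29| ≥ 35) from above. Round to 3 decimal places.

The first two moments determine the variance, so Chebyshev's inequality is the sharpest standard bound available.
Var(X) = E[X²] − (E[X])² = 905 − 841 = 64.
Chebyshev's inequality: P(|X − μ| ≥ t) ≤ Var(X)/t² = 64/1225 = 0.0522.

0.052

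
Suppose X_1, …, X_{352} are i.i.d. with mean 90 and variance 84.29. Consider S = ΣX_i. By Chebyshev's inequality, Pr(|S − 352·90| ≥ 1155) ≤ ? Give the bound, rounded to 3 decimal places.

Var(S) = n·Var(X_i) = 352·84.29 = 29670.08.
Chebyshev: Pr(|S − 352·90| ≥ 1155) ≤ Var(S)/1155² = 29670.08/1334025 = 0.0222.

0.022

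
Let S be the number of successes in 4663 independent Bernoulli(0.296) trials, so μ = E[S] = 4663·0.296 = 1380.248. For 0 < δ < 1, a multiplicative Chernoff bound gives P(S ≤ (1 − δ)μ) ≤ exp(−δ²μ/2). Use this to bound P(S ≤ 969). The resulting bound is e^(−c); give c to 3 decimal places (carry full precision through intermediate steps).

Write 969 = (1 − δ)μ, so δ = 1 − 969/1380.248 = 0.2979523…
Then the exponent is δ²μ/2 = (μ − 969)²/(2μ) = 61.266134.

61.266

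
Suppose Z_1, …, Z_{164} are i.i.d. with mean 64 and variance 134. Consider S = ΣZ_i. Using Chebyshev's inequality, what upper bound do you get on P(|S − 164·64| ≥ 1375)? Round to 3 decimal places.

Var(S) = n·Var(Z_i) = 164·134 = 21976.
Chebyshev: P(|S − 164·64| ≥ 1375) ≤ Var(S)/1375² = 21976/1890625 = 0.0116.

0.012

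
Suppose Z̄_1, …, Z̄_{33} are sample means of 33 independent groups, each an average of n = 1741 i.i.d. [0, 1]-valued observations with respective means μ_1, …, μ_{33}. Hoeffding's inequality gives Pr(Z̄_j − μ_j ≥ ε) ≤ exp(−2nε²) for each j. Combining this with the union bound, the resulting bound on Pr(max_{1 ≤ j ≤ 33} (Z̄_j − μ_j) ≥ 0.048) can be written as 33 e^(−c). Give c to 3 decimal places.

8.023

Union bound over the 33 events: Pr(max_{1 ≤ j ≤ 33} (Z̄_j − μ_j) ≥ 0.048) ≤ 33·exp(−2nε²) = 33 exp(−2·1741·0.048²).
So c = 2·1741·0.048² = 8.0225.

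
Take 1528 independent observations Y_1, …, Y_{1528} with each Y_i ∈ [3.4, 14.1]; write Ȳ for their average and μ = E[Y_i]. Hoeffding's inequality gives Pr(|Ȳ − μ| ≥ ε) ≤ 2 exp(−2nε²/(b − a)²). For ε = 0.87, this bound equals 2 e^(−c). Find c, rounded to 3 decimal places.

20.203

c = 2nε²/(b − a)² = 2·1528·0.87² / 10.7² = 20.2034.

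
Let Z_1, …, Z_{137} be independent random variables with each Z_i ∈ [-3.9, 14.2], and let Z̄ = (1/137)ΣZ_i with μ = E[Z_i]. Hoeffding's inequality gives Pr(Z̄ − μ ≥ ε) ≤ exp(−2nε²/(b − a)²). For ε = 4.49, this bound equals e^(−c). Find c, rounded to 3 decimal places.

16.861

c = 2nε²/(b − a)² = 2·137·4.49² / 18.1² = 16.8611.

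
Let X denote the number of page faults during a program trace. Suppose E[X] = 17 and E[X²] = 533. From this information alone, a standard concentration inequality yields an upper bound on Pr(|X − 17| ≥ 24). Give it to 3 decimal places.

The first two moments determine the variance, so Chebyshev's inequality is the sharpest standard bound available.
Var(X) = E[X²] − (E[X])² = 533 − 289 = 244.
Chebyshev's inequality: Pr(|X − μ| ≥ t) ≤ Var(X)/t² = 244/576 = 0.4236.

0.424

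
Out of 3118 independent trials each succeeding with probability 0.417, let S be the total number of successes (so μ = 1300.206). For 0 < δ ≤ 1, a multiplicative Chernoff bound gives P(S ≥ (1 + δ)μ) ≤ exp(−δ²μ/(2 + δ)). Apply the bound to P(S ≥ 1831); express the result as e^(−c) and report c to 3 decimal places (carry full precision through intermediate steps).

Write 1831 = (1 + δ)μ, so δ = 1831/1300.206 − 1 = 0.4082384…
Then the exponent is δ²μ/(2 + δ) = (1831 − μ)² / (μ·(2 + δ)) = 89.978836.

89.979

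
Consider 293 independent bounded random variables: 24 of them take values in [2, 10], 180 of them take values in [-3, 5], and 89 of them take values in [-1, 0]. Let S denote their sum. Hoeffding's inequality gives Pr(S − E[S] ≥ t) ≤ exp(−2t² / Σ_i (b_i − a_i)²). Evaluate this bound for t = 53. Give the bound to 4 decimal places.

Σ(b_i − a_i)² = 24·8² + 180·8² + 89·1² = 13145.
Exponent = 2·53² / 13145 = 0.42739.
Bound = exp(−0.42739) = 0.65221.

0.6522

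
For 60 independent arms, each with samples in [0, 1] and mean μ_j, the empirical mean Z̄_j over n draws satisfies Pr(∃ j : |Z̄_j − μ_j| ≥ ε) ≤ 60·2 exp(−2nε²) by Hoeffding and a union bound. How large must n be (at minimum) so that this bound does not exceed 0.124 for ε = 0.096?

373

Need 2·60·exp(−2nε²) ≤ 0.124, i.e. exp(−2nε²) ≤ 0.124/120.
So 2nε² ≥ ln(120/0.124) = 6.874965.
Hence n ≥ 6.874965/(2·0.096²) = 372.991.
The smallest integer n is 373.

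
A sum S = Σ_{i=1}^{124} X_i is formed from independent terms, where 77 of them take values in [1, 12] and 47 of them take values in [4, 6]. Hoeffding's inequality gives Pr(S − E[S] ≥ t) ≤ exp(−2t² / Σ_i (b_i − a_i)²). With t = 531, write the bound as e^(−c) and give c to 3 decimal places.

Σ(b_i − a_i)² = 77·11² + 47·2² = 9505.
c = 2t² / 9505 = 2·531² / 9505 = 59.3290.

59.329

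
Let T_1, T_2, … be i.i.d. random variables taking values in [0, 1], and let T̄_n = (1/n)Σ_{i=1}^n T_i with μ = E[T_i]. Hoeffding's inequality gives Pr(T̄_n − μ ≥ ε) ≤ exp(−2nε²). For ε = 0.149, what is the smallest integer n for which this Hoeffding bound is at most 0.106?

51

Require exp(−2nε²) ≤ 0.106, i.e. 2nε² ≥ ln(1/0.106) = 2.244316.
So n ≥ 2.244316 / (2·0.149²) = 50.545.
The smallest integer n is 51.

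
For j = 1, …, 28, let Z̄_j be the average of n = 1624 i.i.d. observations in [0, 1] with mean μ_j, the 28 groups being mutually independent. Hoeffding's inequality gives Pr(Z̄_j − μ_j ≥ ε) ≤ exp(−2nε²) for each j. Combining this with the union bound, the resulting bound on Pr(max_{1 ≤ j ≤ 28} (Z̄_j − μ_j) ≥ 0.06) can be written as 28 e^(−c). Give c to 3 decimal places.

Union bound over the 28 events: Pr(max_{1 ≤ j ≤ 28} (Z̄_j − μ_j) ≥ 0.06) ≤ 28·exp(−2nε²) = 28 exp(−2·1624·0.06²).
So c = 2·1624·0.06² = 11.6928.

11.693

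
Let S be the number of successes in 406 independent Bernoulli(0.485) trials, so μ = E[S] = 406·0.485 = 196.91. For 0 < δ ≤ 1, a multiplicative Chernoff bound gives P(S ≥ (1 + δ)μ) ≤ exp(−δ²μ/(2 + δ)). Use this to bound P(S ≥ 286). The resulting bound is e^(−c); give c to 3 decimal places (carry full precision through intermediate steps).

16.436

Write 286 = (1 + δ)μ, so δ = 286/196.91 − 1 = 0.4524402…
Then the exponent is δ²μ/(2 + δ) = (286 − μ)² / (μ·(2 + δ)) = 16.435833.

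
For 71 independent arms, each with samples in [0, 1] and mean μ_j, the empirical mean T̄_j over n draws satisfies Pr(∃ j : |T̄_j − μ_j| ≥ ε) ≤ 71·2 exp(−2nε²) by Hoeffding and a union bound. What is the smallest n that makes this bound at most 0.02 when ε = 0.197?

Need 2·71·exp(−2nε²) ≤ 0.02, i.e. exp(−2nε²) ≤ 0.02/142.
So 2nε² ≥ ln(142/0.02) = 8.867850.
Hence n ≥ 8.867850/(2·0.197²) = 114.250.
The smallest integer n is 115.

115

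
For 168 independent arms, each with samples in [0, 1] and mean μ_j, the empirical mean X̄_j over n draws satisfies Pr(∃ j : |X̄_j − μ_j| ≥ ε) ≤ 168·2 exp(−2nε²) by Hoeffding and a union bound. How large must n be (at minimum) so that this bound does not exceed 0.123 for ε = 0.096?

430

Need 2·168·exp(−2nε²) ≤ 0.123, i.e. exp(−2nε²) ≤ 0.123/336.
So 2nε² ≥ ln(336/0.123) = 7.912682.
Hence n ≥ 7.912682/(2·0.096²) = 429.290.
The smallest integer n is 430.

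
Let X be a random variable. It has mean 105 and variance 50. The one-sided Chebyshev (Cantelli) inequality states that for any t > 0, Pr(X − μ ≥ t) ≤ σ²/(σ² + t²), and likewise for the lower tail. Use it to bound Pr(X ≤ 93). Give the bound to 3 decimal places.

0.258

Here σ² = 50 and t = 12, so σ² + t² = 194.
Cantelli's bound: 50/194 = 0.2577.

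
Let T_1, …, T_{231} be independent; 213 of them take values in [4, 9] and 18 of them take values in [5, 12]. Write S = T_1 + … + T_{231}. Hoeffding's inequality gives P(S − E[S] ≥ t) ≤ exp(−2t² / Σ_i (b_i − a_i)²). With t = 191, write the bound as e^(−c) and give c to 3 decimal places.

Σ(b_i − a_i)² = 213·5² + 18·7² = 6207.
c = 2t² / 6207 = 2·191² / 6207 = 11.7548.

11.755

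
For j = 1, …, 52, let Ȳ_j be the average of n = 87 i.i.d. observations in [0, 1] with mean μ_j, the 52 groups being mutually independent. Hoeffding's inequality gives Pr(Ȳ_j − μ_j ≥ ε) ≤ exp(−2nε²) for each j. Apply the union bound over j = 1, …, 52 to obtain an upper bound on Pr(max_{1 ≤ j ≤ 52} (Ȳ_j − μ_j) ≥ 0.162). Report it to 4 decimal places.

Per-experiment Hoeffding bound: exp(−2·87·0.162²) = exp(−4.56646) = 0.010395.
Union bound over 52 events: 52·0.010395 = 0.54053.

0.5405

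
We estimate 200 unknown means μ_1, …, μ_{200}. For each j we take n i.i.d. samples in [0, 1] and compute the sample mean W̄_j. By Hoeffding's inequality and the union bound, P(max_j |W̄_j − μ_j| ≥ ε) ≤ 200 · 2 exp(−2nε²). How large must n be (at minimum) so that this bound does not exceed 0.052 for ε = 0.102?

431

Need 2·200·exp(−2nε²) ≤ 0.052, i.e. exp(−2nε²) ≤ 0.052/400.
So 2nε² ≥ ln(400/0.052) = 8.947976.
Hence n ≥ 8.947976/(2·0.102²) = 430.026.
The smallest integer n is 431.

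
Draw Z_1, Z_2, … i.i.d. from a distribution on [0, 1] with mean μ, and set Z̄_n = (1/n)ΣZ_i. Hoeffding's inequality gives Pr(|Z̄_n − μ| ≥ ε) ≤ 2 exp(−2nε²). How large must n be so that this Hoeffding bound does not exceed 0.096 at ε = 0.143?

75

Require 2·exp(−2nε²) ≤ 0.096, i.e. 2nε² ≥ ln(2/0.096) = 3.036554.
So n ≥ 3.036554 / (2·0.143²) = 74.247.
The smallest integer n is 75.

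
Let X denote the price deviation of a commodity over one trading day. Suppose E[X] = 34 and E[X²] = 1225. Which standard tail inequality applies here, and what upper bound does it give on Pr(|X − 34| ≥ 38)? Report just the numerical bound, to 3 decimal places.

The first two moments determine the variance, so Chebyshev's inequality is the sharpest standard bound available.
Var(X) = E[X²] − (E[X])² = 1225 − 1156 = 69.
Chebyshev's inequality: Pr(|X − μ| ≥ t) ≤ Var(X)/t² = 69/1444 = 0.0478.

0.048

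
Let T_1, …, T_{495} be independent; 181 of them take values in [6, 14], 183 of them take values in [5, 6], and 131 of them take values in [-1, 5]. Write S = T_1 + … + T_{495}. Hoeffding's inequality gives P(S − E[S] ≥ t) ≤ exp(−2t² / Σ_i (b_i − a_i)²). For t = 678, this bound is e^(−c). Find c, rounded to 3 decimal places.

Σ(b_i − a_i)² = 181·8² + 183·1² + 131·6² = 16483.
c = 2t² / 16483 = 2·678² / 16483 = 55.7767.

55.777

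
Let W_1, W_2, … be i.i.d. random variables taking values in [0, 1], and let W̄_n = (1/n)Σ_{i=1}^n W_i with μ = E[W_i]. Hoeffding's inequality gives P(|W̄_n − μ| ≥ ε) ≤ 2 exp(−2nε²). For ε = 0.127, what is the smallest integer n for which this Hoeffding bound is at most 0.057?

Require 2·exp(−2nε²) ≤ 0.057, i.e. 2nε² ≥ ln(2/0.057) = 3.557851.
So n ≥ 3.557851 / (2·0.127²) = 110.294.
The smallest integer n is 111.

111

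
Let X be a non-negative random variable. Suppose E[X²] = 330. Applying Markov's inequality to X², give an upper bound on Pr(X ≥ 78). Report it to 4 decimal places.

Since X ≥ 0, the event {X ≥ 78} is the same as {X² ≥ 6084}.
Markov's inequality applied to X² gives Pr(X² ≥ 6084) ≤ E[X²]/6084 = 330/6084 = 0.0542.

0.0542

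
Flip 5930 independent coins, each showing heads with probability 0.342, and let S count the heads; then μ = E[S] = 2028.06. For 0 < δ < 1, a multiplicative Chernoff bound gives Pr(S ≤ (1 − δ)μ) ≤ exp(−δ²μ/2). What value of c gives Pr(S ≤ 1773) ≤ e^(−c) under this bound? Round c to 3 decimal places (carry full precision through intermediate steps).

16.039

Write 1773 = (1 − δ)μ, so δ = 1 − 1773/2028.06 = 0.1257655…
Then the exponent is δ²μ/2 = (μ − 1773)²/(2μ) = 16.038875.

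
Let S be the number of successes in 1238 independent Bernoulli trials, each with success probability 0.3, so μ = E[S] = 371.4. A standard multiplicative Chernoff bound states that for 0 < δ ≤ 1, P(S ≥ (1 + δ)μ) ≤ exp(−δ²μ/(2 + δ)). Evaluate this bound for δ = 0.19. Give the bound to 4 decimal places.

0.0022

Exponent = δ²μ/(2 + δ) = 0.19²·371.4/2.19 = 6.1222.
Bound = exp(−6.1222) = 0.00219.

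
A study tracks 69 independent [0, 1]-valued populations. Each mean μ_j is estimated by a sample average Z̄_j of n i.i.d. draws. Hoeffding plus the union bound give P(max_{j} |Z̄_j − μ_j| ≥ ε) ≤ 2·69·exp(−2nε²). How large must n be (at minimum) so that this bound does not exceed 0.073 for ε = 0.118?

271

Need 2·69·exp(−2nε²) ≤ 0.073, i.e. exp(−2nε²) ≤ 0.073/138.
So 2nε² ≥ ln(138/0.073) = 7.544550.
Hence n ≥ 7.544550/(2·0.118²) = 270.919.
The smallest integer n is 271.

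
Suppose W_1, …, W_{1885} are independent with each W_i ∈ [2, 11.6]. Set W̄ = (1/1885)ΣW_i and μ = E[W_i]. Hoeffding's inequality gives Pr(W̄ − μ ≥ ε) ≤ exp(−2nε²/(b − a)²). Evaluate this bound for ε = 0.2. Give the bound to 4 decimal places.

Exponent: 2nε²/(b − a)² = 2·1885·0.2² / 9.6² = 1.63628.
Bound = exp(−1.63628) = 0.19470.

0.1947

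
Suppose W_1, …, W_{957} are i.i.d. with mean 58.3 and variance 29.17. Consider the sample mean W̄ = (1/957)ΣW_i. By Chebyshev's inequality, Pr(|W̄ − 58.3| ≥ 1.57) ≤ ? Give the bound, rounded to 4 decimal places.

0.0124

Var(W̄) = Var(W_i)/n = 29.17/957 = 0.030481.
Chebyshev: Pr(|W̄ − 58.3| ≥ 1.57) ≤ Var(W̄)/(1.57)² = 29.17/(957·1.57²) = 0.0124.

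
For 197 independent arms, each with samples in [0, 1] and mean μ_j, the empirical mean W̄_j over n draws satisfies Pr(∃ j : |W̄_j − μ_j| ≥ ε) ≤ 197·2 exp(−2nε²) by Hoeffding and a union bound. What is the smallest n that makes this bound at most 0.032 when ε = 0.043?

Need 2·197·exp(−2nε²) ≤ 0.032, i.e. exp(−2nε²) ≤ 0.032/394.
So 2nε² ≥ ln(394/0.032) = 9.418370.
Hence n ≥ 9.418370/(2·0.043²) = 2546.882.
The smallest integer n is 2547.

2547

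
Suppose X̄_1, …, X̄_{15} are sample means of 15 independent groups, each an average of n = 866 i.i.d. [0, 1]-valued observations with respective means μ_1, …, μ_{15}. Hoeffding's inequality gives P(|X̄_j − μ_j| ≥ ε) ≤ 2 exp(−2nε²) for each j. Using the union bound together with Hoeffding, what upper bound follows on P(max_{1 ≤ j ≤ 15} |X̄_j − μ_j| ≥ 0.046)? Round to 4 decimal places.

0.7682

Per-experiment Hoeffding bound: 2·exp(−2·866·0.046²) = 2·exp(−3.66491) = 0.051213.
Union bound over 15 events: 15·0.051213 = 0.76819.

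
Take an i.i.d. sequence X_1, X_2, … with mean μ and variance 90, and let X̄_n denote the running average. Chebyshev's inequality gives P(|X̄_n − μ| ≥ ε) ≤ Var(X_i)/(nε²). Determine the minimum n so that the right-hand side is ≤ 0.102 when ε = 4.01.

55

Require 90/(n·4.01²) ≤ 0.102, i.e. n ≥ 90/(0.102·4.01²) = 54.872.
The smallest integer n is 55.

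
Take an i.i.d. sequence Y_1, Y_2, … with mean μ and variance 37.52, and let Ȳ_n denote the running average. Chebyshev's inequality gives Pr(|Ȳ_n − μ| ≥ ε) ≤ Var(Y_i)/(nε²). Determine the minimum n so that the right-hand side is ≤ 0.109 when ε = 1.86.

100

Require 37.52/(n·1.86²) ≤ 0.109, i.e. n ≥ 37.52/(0.109·1.86²) = 99.497.
The smallest integer n is 100.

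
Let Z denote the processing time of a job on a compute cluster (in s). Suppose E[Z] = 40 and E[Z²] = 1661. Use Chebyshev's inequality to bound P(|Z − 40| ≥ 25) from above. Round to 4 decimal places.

0.0976

Var(Z) = E[Z²] − (E[Z])² = 1661 − 1600 = 61.
Chebyshev's inequality: P(|Z − μ| ≥ t) ≤ Var(Z)/t² = 61/625 = 0.0976.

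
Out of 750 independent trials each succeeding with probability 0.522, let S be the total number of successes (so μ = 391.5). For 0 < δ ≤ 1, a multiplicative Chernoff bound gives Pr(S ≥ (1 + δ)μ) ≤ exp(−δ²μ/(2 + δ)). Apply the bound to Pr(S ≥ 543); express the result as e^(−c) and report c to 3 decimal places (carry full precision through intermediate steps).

24.561

Write 543 = (1 + δ)μ, so δ = 543/391.5 − 1 = 0.3869732…
Then the exponent is δ²μ/(2 + δ) = (543 − μ)² / (μ·(2 + δ)) = 24.560995.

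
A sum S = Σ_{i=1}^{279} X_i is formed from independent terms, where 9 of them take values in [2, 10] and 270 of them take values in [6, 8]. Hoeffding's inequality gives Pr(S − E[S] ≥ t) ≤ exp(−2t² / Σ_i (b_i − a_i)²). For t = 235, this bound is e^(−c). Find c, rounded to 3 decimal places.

66.697

Σ(b_i − a_i)² = 9·8² + 270·2² = 1656.
c = 2t² / 1656 = 2·235² / 1656 = 66.6969.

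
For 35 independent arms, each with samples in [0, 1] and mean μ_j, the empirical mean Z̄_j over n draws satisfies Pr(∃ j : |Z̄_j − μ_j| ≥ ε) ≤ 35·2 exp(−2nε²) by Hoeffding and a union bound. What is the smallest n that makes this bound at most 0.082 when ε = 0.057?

1039

Need 2·35·exp(−2nε²) ≤ 0.082, i.e. exp(−2nε²) ≤ 0.082/70.
So 2nε² ≥ ln(70/0.082) = 6.749531.
Hence n ≥ 6.749531/(2·0.057²) = 1038.709.
The smallest integer n is 1039.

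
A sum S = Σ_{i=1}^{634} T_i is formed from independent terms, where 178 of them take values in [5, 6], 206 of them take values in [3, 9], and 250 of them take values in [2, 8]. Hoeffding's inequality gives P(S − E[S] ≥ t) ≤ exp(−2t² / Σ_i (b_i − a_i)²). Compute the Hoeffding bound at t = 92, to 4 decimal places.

0.3605

Σ(b_i − a_i)² = 178·1² + 206·6² + 250·6² = 16594.
Exponent = 2·92² / 16594 = 1.02013.
Bound = exp(−1.02013) = 0.36055.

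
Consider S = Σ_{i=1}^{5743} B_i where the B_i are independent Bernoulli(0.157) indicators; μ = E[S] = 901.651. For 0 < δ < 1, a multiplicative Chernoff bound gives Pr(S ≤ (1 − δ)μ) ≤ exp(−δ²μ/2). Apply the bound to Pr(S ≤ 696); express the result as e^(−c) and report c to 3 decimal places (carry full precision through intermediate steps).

23.453

Write 696 = (1 − δ)μ, so δ = 1 − 696/901.651 = 0.2280827…
Then the exponent is δ²μ/2 = (μ − 696)²/(2μ) = 23.452718.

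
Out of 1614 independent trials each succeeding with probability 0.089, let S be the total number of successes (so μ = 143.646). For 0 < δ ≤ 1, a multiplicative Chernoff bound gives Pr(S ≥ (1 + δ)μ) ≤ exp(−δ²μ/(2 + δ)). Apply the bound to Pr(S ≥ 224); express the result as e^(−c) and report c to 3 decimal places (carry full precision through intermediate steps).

17.562

Write 224 = (1 + δ)μ, so δ = 224/143.646 − 1 = 0.5593891…
Then the exponent is δ²μ/(2 + δ) = (224 − μ)² / (μ·(2 + δ)) = 17.562452.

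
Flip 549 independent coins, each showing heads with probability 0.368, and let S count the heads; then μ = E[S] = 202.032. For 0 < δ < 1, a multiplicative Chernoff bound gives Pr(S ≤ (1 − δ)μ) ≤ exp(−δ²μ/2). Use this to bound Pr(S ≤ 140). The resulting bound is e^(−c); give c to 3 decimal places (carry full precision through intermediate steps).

9.523

Write 140 = (1 − δ)μ, so δ = 1 − 140/202.032 = 0.3070405…
Then the exponent is δ²μ/2 = (μ − 140)²/(2μ) = 9.523167.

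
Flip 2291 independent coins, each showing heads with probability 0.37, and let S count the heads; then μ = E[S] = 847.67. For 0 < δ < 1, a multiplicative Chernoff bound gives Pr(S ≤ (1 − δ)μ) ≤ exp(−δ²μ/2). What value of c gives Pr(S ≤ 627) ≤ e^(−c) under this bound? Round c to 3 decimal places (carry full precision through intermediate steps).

Write 627 = (1 − δ)μ, so δ = 1 − 627/847.67 = 0.2603254…
Then the exponent is δ²μ/2 = (μ − 627)²/(2μ) = 28.722999.

28.723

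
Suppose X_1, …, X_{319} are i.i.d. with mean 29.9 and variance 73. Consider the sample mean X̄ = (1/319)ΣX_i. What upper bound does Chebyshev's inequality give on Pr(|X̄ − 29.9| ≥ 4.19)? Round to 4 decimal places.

Var(X̄) = Var(X_i)/n = 73/319 = 0.22884.
Chebyshev: Pr(|X̄ − 29.9| ≥ 4.19) ≤ Var(X̄)/(4.19)² = 73/(319·4.19²) = 0.0130.

0.0130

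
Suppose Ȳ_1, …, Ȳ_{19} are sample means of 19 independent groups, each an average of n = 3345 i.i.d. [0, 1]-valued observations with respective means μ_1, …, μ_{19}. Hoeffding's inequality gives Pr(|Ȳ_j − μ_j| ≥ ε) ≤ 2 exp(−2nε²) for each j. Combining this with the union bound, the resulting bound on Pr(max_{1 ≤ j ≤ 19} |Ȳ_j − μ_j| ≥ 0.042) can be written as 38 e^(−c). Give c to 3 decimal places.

11.801

Union bound over the 19 events: Pr(max_{1 ≤ j ≤ 19} |Ȳ_j − μ_j| ≥ 0.042) ≤ 19·2·exp(−2nε²) = 38 exp(−2·3345·0.042²).
So c = 2·3345·0.042² = 11.8012.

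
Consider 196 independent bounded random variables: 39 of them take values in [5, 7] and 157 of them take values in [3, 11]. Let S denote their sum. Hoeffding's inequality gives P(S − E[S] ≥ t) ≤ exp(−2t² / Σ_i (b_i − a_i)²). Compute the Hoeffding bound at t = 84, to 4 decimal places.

0.2508

Σ(b_i − a_i)² = 39·2² + 157·8² = 10204.
Exponent = 2·84² / 10204 = 1.38299.
Bound = exp(−1.38299) = 0.25083.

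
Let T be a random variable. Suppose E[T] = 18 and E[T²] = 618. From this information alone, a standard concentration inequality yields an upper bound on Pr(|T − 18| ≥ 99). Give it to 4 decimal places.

0.0300

The first two moments determine the variance, so Chebyshev's inequality is the sharpest standard bound available.
Var(T) = E[T²] − (E[T])² = 618 − 324 = 294.
Chebyshev's inequality: Pr(|T − μ| ≥ t) ≤ Var(T)/t² = 294/9801 = 0.0300.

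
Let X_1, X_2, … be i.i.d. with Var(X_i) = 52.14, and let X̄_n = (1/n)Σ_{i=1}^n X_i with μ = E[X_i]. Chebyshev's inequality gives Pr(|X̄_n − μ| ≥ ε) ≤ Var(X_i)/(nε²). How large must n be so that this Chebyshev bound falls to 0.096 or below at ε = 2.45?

91

Require 52.14/(n·2.45²) ≤ 0.096, i.e. n ≥ 52.14/(0.096·2.45²) = 90.483.
The smallest integer n is 91.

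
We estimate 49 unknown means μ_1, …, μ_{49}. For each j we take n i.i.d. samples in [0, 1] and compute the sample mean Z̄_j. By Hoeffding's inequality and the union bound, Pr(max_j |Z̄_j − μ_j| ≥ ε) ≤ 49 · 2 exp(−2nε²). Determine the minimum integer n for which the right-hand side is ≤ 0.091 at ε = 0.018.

10775

Need 2·49·exp(−2nε²) ≤ 0.091, i.e. exp(−2nε²) ≤ 0.091/98.
So 2nε² ≥ ln(98/0.091) = 6.981863.
Hence n ≥ 6.981863/(2·0.018²) = 10774.480.
The smallest integer n is 10775.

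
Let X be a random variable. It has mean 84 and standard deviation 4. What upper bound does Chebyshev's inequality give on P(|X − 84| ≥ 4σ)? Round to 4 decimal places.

Chebyshev: P(|X − μ| ≥ t) ≤ Var(X)/t².
Var(X) = σ² = 4² = 16.
t = 4·4 = 16.
Bound = 16 / 256 = 0.0625.

0.0625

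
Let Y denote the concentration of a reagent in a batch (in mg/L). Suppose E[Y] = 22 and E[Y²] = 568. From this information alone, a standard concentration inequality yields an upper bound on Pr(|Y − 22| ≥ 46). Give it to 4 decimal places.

0.0397

The first two moments determine the variance, so Chebyshev's inequality is the sharpest standard bound available.
Var(Y) = E[Y²] − (E[Y])² = 568 − 484 = 84.
Chebyshev's inequality: Pr(|Y − μ| ≥ t) ≤ Var(Y)/t² = 84/2116 = 0.0397.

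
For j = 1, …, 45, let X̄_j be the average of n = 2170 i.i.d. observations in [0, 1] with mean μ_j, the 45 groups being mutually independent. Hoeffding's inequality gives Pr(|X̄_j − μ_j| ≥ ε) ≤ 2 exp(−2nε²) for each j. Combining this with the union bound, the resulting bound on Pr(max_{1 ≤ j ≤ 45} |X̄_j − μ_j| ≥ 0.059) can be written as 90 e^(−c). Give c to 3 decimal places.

15.108

Union bound over the 45 events: Pr(max_{1 ≤ j ≤ 45} |X̄_j − μ_j| ≥ 0.059) ≤ 45·2·exp(−2nε²) = 90 exp(−2·2170·0.059²).
So c = 2·2170·0.059² = 15.1075.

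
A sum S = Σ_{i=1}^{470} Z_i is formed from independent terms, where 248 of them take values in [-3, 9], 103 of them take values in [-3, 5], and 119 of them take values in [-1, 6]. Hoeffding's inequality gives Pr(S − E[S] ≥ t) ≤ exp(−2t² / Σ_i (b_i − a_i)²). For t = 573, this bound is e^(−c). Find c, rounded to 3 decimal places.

13.642

Σ(b_i − a_i)² = 248·12² + 103·8² + 119·7² = 48135.
c = 2t² / 48135 = 2·573² / 48135 = 13.6420.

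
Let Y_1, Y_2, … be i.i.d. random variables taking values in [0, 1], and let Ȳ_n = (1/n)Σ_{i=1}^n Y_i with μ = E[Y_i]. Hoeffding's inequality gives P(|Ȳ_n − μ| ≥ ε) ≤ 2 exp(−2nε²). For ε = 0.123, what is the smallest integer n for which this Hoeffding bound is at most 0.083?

Require 2·exp(−2nε²) ≤ 0.083, i.e. 2nε² ≥ ln(2/0.083) = 3.182062.
So n ≥ 3.182062 / (2·0.123²) = 105.164.
The smallest integer n is 106.

106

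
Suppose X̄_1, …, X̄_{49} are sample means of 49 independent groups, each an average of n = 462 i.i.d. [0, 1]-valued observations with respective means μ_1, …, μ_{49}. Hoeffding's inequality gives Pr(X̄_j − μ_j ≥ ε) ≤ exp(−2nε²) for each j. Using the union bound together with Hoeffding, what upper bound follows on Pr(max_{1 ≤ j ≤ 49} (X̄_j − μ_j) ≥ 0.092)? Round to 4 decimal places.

Per-experiment Hoeffding bound: exp(−2·462·0.092²) = exp(−7.82074) = 0.00040133.
Union bound over 49 events: 49·0.00040133 = 0.01966.

0.0197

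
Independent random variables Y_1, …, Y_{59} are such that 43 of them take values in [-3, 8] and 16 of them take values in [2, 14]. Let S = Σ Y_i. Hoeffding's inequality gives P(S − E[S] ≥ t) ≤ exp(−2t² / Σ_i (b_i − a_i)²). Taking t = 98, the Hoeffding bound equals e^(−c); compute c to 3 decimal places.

Σ(b_i − a_i)² = 43·11² + 16·12² = 7507.
c = 2t² / 7507 = 2·98² / 7507 = 2.5587.

2.559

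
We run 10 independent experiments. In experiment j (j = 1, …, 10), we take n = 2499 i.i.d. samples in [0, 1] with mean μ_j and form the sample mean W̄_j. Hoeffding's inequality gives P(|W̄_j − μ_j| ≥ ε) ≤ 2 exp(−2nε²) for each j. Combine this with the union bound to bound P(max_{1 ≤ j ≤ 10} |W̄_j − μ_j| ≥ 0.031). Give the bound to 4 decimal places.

Per-experiment Hoeffding bound: 2·exp(−2·2499·0.031²) = 2·exp(−4.80308) = 0.016409.
Union bound over 10 events: 10·0.016409 = 0.16409.

0.1641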